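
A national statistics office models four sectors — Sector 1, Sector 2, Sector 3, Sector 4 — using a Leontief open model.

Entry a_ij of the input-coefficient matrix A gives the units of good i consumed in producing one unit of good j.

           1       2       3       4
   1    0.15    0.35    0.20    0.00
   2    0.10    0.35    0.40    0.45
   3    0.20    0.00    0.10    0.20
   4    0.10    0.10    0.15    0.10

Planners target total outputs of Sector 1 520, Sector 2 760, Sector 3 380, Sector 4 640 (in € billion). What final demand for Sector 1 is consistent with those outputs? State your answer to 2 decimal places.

I − A =
  [   0.85    -0.35    -0.20     0.00]
  [  -0.10     0.65    -0.40    -0.45]
  [  -0.20     0.00     0.90    -0.20]
  [  -0.10    -0.10    -0.15     0.90]
d = (I − A) x:
  d_1 = (+0.85)·520 + (-0.35)·760 + (-0.20)·380 + (+0.00)·640 = 100.00
  d_2 = (-0.10)·520 + (+0.65)·760 + (-0.40)·380 + (-0.45)·640 = 2.00
  d_3 = (-0.20)·520 + (+0.00)·760 + (+0.90)·380 + (-0.20)·640 = 110.00
  d_4 = (-0.10)·520 + (-0.10)·760 + (-0.15)·380 + (+0.90)·640 = 391.00

d_1 = 100.00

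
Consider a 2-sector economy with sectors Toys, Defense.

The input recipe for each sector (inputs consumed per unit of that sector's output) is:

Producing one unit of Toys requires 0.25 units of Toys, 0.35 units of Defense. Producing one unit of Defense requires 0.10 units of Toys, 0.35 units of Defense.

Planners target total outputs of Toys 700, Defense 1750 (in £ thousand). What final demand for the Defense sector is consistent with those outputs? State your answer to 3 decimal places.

d_D = 892.500

I − A =
  [   0.75    -0.10]
  [  -0.35     0.65]
d = (I − A) x:
  d_T = (+0.75)·700 + (-0.10)·1750 = 350.000
  d_D = (-0.35)·700 + (+0.65)·1750 = 892.500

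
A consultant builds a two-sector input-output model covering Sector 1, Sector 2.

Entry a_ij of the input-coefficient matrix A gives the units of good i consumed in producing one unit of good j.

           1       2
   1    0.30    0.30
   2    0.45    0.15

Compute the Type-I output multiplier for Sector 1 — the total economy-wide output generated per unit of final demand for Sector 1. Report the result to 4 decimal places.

I − A =
  [   0.70    -0.30]
  [  -0.45     0.85]
det(I−A) = (0.70)(0.85) − (-0.30)(-0.45) = 0.4600
adj(I−A) = [[0.85, 0.30], [0.45, 0.70]]
(I − A)⁻¹ = adj(I−A) / det(I−A) ≈
  [   1.84783     0.65217]
  [   0.97826     1.52174]
The output multiplier for sector j is the column-j sum of the Leontief inverse (I − A)⁻¹ = adj(I−A) / det(I−A).
Column 1 of adj(I−A): (0.85, 0.45); det(I−A) = 0.4600.
m_1 = (0.85 + 0.45) / 0.4600 = 1.30 / 0.4600 ≈ 2.8261.

m_1 = 2.8261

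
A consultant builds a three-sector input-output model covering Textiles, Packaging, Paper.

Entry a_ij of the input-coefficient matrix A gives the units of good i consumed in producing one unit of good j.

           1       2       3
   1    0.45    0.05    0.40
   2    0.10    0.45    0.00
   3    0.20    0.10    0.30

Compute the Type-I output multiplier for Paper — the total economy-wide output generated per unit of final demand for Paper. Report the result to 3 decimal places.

I − A =
  [   0.55    -0.05    -0.40]
  [  -0.10     0.55     0.00]
  [  -0.20    -0.10     0.70]
Cofactors of I−A, C_ij = (−1)^(i+j)·(minor ij) (rows/columns in the sector order above):
  C_11 = (0.55)(0.70) − (0.00)(-0.10) = 0.3850
  C_12 = −[(-0.10)(0.70) − (0.00)(-0.20)] = 0.0700
  C_13 = (-0.10)(-0.10) − (0.55)(-0.20) = 0.1200
  C_21 = −[(-0.05)(0.70) − (-0.40)(-0.10)] = 0.0750
  C_22 = (0.55)(0.70) − (-0.40)(-0.20) = 0.3050
  C_23 = −[(0.55)(-0.10) − (-0.05)(-0.20)] = 0.0650
  C_31 = (-0.05)(0.00) − (-0.40)(0.55) = 0.2200
  C_32 = −[(0.55)(0.00) − (-0.40)(-0.10)] = 0.0400
  C_33 = (0.55)(0.55) − (-0.05)(-0.10) = 0.2975
det(I−A) = Σ_j (I−A)_1j·C_1j = (0.55)(0.3850) + (-0.05)(0.0700) + (-0.40)(0.1200) = 0.16025
adj(I−A) = Cᵀ =
  [ 0.3850   0.0750   0.2200]
  [ 0.0700   0.3050   0.0400]
  [ 0.1200   0.0650   0.2975]
(I − A)⁻¹ = adj(I−A) / det(I−A) ≈
  [   2.4025     0.4680     1.3729]
  [   0.4368     1.9033     0.2496]
  [   0.7488     0.4056     1.8565]
The output multiplier for sector j is the column-j sum of the Leontief inverse (I − A)⁻¹ = adj(I−A) / det(I−A).
Column 3 of adj(I−A): (0.2200, 0.0400, 0.2975); det(I−A) = 0.16025.
m_3 = (0.2200 + 0.0400 + 0.2975) / 0.16025 = 0.5575 / 0.16025 ≈ 3.479.

m_3 = 3.479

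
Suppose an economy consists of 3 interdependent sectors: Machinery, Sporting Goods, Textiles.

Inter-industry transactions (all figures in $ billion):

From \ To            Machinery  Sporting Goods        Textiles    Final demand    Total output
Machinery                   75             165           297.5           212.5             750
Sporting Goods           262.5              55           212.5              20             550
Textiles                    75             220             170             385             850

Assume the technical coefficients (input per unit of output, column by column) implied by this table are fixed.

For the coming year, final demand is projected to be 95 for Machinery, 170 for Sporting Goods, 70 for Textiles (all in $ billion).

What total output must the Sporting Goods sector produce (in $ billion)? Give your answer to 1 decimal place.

x_S = 439.8

Technical coefficients a_ij = z_ij / X_j:
  a_MM = 75/750 = 0.10, a_SM = 262.5/750 = 0.35, a_TM = 75/750 = 0.10
  a_MS = 165/550 = 0.30, a_SS = 55/550 = 0.10, a_TS = 220/550 = 0.40
  a_MT = 297.5/850 = 0.35, a_ST = 212.5/850 = 0.25, a_TT = 170/850 = 0.20
I − A =
  [   0.90    -0.30    -0.35]
  [  -0.35     0.90    -0.25]
  [  -0.10    -0.40     0.80]
Cofactors of I−A, C_ij = (−1)^(i+j)·(minor ij) (rows/columns in the sector order above):
  C_11 = (0.90)(0.80) − (-0.25)(-0.40) = 0.6200
  C_12 = −[(-0.35)(0.80) − (-0.25)(-0.10)] = 0.3050
  C_13 = (-0.35)(-0.40) − (0.90)(-0.10) = 0.2300
  C_21 = −[(-0.30)(0.80) − (-0.35)(-0.40)] = 0.3800
  C_22 = (0.90)(0.80) − (-0.35)(-0.10) = 0.6850
  C_23 = −[(0.90)(-0.40) − (-0.30)(-0.10)] = 0.3900
  C_31 = (-0.30)(-0.25) − (-0.35)(0.90) = 0.3900
  C_32 = −[(0.90)(-0.25) − (-0.35)(-0.35)] = 0.3475
  C_33 = (0.90)(0.90) − (-0.30)(-0.35) = 0.7050
det(I−A) = Σ_j (I−A)_1j·C_1j = (0.90)(0.6200) + (-0.30)(0.3050) + (-0.35)(0.2300) = 0.3860
adj(I−A) = Cᵀ =
  [ 0.6200   0.3800   0.3900]
  [ 0.3050   0.6850   0.3475]
  [ 0.2300   0.3900   0.7050]
(I − A)⁻¹ = adj(I−A) / det(I−A) ≈
  [   1.6062     0.9845     1.0104]
  [   0.7902     1.7746     0.9003]
  [   0.5959     1.0104     1.8264]
x = (I − A)⁻¹ d = adj(I−A)·d / det(I−A), with det(I−A) = 0.3860:
  x_M = (0.6200·95 + 0.3800·170 + 0.3900·70) / 0.3860 = 150.80 / 0.3860 ≈ 390.7
  x_S = (0.3050·95 + 0.6850·170 + 0.3475·70) / 0.3860 = 169.75 / 0.3860 ≈ 439.8
  x_T = (0.2300·95 + 0.3900·170 + 0.7050·70) / 0.3860 = 137.50 / 0.3860 ≈ 356.2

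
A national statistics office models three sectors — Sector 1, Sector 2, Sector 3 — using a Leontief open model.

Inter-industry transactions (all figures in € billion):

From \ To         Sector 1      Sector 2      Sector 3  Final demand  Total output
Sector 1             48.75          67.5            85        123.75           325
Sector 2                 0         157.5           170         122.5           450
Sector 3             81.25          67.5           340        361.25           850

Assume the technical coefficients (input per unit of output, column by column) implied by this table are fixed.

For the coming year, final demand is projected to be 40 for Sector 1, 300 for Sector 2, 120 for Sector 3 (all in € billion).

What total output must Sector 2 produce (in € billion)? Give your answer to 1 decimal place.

Technical coefficients a_ij = z_ij / X_j:
  a_11 = 48.75/325 = 0.15, a_21 = 0/325 = 0.00, a_31 = 81.25/325 = 0.25
  a_12 = 67.5/450 = 0.15, a_22 = 157.5/450 = 0.35, a_32 = 67.5/450 = 0.15
  a_13 = 85/850 = 0.10, a_23 = 170/850 = 0.20, a_33 = 340/850 = 0.40
I − A =
  [   0.85    -0.15    -0.10]
  [   0.00     0.65    -0.20]
  [  -0.25    -0.15     0.60]
Cofactors of I−A, C_ij = (−1)^(i+j)·(minor ij) (rows/columns in the sector order above):
  C_11 = (0.65)(0.60) − (-0.20)(-0.15) = 0.3600
  C_12 = −[(0.00)(0.60) − (-0.20)(-0.25)] = 0.0500
  C_13 = (0.00)(-0.15) − (0.65)(-0.25) = 0.1625
  C_21 = −[(-0.15)(0.60) − (-0.10)(-0.15)] = 0.1050
  C_22 = (0.85)(0.60) − (-0.10)(-0.25) = 0.4850
  C_23 = −[(0.85)(-0.15) − (-0.15)(-0.25)] = 0.1650
  C_31 = (-0.15)(-0.20) − (-0.10)(0.65) = 0.0950
  C_32 = −[(0.85)(-0.20) − (-0.10)(0.00)] = 0.1700
  C_33 = (0.85)(0.65) − (-0.15)(0.00) = 0.5525
det(I−A) = Σ_j (I−A)_1j·C_1j = (0.85)(0.3600) + (-0.15)(0.0500) + (-0.10)(0.1625) = 0.28225
adj(I−A) = Cᵀ =
  [ 0.3600   0.1050   0.0950]
  [ 0.0500   0.4850   0.1700]
  [ 0.1625   0.1650   0.5525]
(I − A)⁻¹ = adj(I−A) / det(I−A) ≈
  [   1.2755     0.3720     0.3366]
  [   0.1771     1.7183     0.6023]
  [   0.5757     0.5846     1.9575]
x = (I − A)⁻¹ d = adj(I−A)·d / det(I−A), with det(I−A) = 0.28225:
  x_1 = (0.3600·40 + 0.1050·300 + 0.0950·120) / 0.28225 = 57.30 / 0.28225 ≈ 203.0
  x_2 = (0.0500·40 + 0.4850·300 + 0.1700·120) / 0.28225 = 167.90 / 0.28225 ≈ 594.9
  x_3 = (0.1625·40 + 0.1650·300 + 0.5525·120) / 0.28225 = 122.30 / 0.28225 ≈ 433.3

x_2 = 594.9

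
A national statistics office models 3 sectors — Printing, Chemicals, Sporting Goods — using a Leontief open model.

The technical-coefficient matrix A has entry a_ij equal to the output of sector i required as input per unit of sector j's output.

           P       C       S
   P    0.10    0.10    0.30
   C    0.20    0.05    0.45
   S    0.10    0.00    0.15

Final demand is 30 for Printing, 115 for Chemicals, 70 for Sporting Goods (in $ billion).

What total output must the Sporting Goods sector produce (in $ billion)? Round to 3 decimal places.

I − A =
  [   0.90    -0.10    -0.30]
  [  -0.20     0.95    -0.45]
  [  -0.10     0.00     0.85]
Cofactors of I−A, C_ij = (−1)^(i+j)·(minor ij) (rows/columns in the sector order above):
  C_11 = (0.95)(0.85) − (-0.45)(0.00) = 0.8075
  C_12 = −[(-0.20)(0.85) − (-0.45)(-0.10)] = 0.2150
  C_13 = (-0.20)(0.00) − (0.95)(-0.10) = 0.0950
  C_21 = −[(-0.10)(0.85) − (-0.30)(0.00)] = 0.0850
  C_22 = (0.90)(0.85) − (-0.30)(-0.10) = 0.7350
  C_23 = −[(0.90)(0.00) − (-0.10)(-0.10)] = 0.0100
  C_31 = (-0.10)(-0.45) − (-0.30)(0.95) = 0.3300
  C_32 = −[(0.90)(-0.45) − (-0.30)(-0.20)] = 0.4650
  C_33 = (0.90)(0.95) − (-0.10)(-0.20) = 0.8350
det(I−A) = Σ_j (I−A)_1j·C_1j = (0.90)(0.8075) + (-0.10)(0.2150) + (-0.30)(0.0950) = 0.67675
adj(I−A) = Cᵀ =
  [ 0.8075   0.0850   0.3300]
  [ 0.2150   0.7350   0.4650]
  [ 0.0950   0.0100   0.8350]
(I − A)⁻¹ = adj(I−A) / det(I−A) ≈
  [   1.1932     0.1256     0.4876]
  [   0.3177     1.0861     0.6871]
  [   0.1404     0.0148     1.2338]
x = (I − A)⁻¹ d = adj(I−A)·d / det(I−A), with det(I−A) = 0.67675:
  x_P = (0.8075·30 + 0.0850·115 + 0.3300·70) / 0.67675 = 57.10 / 0.67675 ≈ 84.374
  x_C = (0.2150·30 + 0.7350·115 + 0.4650·70) / 0.67675 = 123.525 / 0.67675 ≈ 182.527
  x_S = (0.0950·30 + 0.0100·115 + 0.8350·70) / 0.67675 = 62.45 / 0.67675 ≈ 92.279

x_S = 92.279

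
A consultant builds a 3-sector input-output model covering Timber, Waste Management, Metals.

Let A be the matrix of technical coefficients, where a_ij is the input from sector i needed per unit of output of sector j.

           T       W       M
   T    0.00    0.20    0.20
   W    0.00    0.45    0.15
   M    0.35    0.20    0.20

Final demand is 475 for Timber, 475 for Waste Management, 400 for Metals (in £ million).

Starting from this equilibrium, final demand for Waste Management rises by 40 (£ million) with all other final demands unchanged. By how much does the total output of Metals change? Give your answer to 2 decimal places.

I − A =
  [   1.00    -0.20    -0.20]
  [   0.00     0.55    -0.15]
  [  -0.35    -0.20     0.80]
Cofactors of I−A, C_ij = (−1)^(i+j)·(minor ij) (rows/columns in the sector order above):
  C_11 = (0.55)(0.80) − (-0.15)(-0.20) = 0.4100
  C_12 = −[(0.00)(0.80) − (-0.15)(-0.35)] = 0.0525
  C_13 = (0.00)(-0.20) − (0.55)(-0.35) = 0.1925
  C_21 = −[(-0.20)(0.80) − (-0.20)(-0.20)] = 0.2000
  C_22 = (1.00)(0.80) − (-0.20)(-0.35) = 0.7300
  C_23 = −[(1.00)(-0.20) − (-0.20)(-0.35)] = 0.2700
  C_31 = (-0.20)(-0.15) − (-0.20)(0.55) = 0.1400
  C_32 = −[(1.00)(-0.15) − (-0.20)(0.00)] = 0.1500
  C_33 = (1.00)(0.55) − (-0.20)(0.00) = 0.5500
det(I−A) = Σ_j (I−A)_1j·C_1j = (1.00)(0.4100) + (-0.20)(0.0525) + (-0.20)(0.1925) = 0.3610
adj(I−A) = Cᵀ =
  [ 0.4100   0.2000   0.1400]
  [ 0.0525   0.7300   0.1500]
  [ 0.1925   0.2700   0.5500]
(I − A)⁻¹ = adj(I−A) / det(I−A) ≈
  [   1.1357     0.5540     0.3878]
  [   0.1454     2.0222     0.4155]
  [   0.5332     0.7479     1.5235]
Δx = (I − A)⁻¹ Δd with Δd having +40 in the Waste Management component and 0 elsewhere.
So Δx_M = L_MW · (+40), where L_MW = adj(I−A)_MW / det(I−A) = 0.2700 / 0.3610.
Δx_M = 0.2700 × (+40) / 0.3610 = 10.80 / 0.3610 ≈ 29.92.

Δx_M = 29.92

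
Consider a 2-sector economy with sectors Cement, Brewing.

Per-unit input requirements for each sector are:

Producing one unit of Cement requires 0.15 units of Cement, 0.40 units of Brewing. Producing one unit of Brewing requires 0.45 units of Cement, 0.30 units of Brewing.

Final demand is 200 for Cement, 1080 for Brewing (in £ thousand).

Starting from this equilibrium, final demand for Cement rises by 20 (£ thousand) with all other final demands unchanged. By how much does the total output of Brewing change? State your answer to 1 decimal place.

Δx_B = 19.3

I − A =
  [   0.85    -0.45]
  [  -0.40     0.70]
det(I−A) = (0.85)(0.70) − (-0.45)(-0.40) = 0.4150
adj(I−A) = [[0.70, 0.45], [0.40, 0.85]]
(I − A)⁻¹ = adj(I−A) / det(I−A) ≈
  [   1.6867     1.0843]
  [   0.9639     2.0482]
Δx = (I − A)⁻¹ Δd with Δd having +20 in the Cement component and 0 elsewhere.
So Δx_B = L_BC · (+20), where L_BC = adj(I−A)_BC / det(I−A) = 0.40 / 0.4150.
Δx_B = 0.40 × (+20) / 0.4150 = 8.00 / 0.4150 ≈ 19.3.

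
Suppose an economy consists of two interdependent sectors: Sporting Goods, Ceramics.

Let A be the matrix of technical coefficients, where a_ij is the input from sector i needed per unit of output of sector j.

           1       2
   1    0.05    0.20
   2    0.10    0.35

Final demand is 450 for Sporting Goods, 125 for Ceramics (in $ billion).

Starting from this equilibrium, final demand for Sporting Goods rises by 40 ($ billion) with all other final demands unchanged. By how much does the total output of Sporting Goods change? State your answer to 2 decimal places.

Δx_1 = 43.51

I − A =
  [   0.95    -0.20]
  [  -0.10     0.65]
det(I−A) = (0.95)(0.65) − (-0.20)(-0.10) = 0.5975
adj(I−A) = [[0.65, 0.20], [0.10, 0.95]]
(I − A)⁻¹ = adj(I−A) / det(I−A) ≈
  [   1.0879     0.3347]
  [   0.1674     1.5900]
Δx = (I − A)⁻¹ Δd with Δd having +40 in the Sporting Goods component and 0 elsewhere.
So Δx_1 = L_11 · (+40), where L_11 = adj(I−A)_11 / det(I−A) = 0.65 / 0.5975.
Δx_1 = 0.65 × (+40) / 0.5975 = 26.00 / 0.5975 ≈ 43.51.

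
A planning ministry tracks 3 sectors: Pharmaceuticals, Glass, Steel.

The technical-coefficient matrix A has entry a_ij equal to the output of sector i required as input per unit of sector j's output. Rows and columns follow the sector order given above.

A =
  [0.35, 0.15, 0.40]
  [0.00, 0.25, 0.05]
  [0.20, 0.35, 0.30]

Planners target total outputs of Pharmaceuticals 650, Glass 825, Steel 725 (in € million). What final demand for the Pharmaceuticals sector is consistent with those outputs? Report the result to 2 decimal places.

d_P = 8.75

I − A =
  [   0.65    -0.15    -0.40]
  [   0.00     0.75    -0.05]
  [  -0.20    -0.35     0.70]
d = (I − A) x:
  d_P = (+0.65)·650 + (-0.15)·825 + (-0.40)·725 = 8.75
  d_G = (+0.00)·650 + (+0.75)·825 + (-0.05)·725 = 582.50
  d_S = (-0.20)·650 + (-0.35)·825 + (+0.70)·725 = 88.75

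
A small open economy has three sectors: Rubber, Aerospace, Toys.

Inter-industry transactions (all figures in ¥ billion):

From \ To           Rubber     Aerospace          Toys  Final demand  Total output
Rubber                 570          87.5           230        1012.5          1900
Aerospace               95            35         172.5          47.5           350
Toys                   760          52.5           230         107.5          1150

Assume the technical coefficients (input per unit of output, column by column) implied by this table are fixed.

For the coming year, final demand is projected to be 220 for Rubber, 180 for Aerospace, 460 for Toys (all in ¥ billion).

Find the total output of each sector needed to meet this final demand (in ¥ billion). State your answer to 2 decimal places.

Technical coefficients a_ij = z_ij / X_j:
  a_11 = 570/1900 = 0.30, a_21 = 95/1900 = 0.05, a_31 = 760/1900 = 0.40
  a_12 = 87.5/350 = 0.25, a_22 = 35/350 = 0.10, a_32 = 52.5/350 = 0.15
  a_13 = 230/1150 = 0.20, a_23 = 172.5/1150 = 0.15, a_33 = 230/1150 = 0.20
I − A =
  [   0.70    -0.25    -0.20]
  [  -0.05     0.90    -0.15]
  [  -0.40    -0.15     0.80]
Cofactors of I−A, C_ij = (−1)^(i+j)·(minor ij) (rows/columns in the sector order above):
  C_11 = (0.90)(0.80) − (-0.15)(-0.15) = 0.6975
  C_12 = −[(-0.05)(0.80) − (-0.15)(-0.40)] = 0.1000
  C_13 = (-0.05)(-0.15) − (0.90)(-0.40) = 0.3675
  C_21 = −[(-0.25)(0.80) − (-0.20)(-0.15)] = 0.2300
  C_22 = (0.70)(0.80) − (-0.20)(-0.40) = 0.4800
  C_23 = −[(0.70)(-0.15) − (-0.25)(-0.40)] = 0.2050
  C_31 = (-0.25)(-0.15) − (-0.20)(0.90) = 0.2175
  C_32 = −[(0.70)(-0.15) − (-0.20)(-0.05)] = 0.1150
  C_33 = (0.70)(0.90) − (-0.25)(-0.05) = 0.6175
det(I−A) = Σ_j (I−A)_1j·C_1j = (0.70)(0.6975) + (-0.25)(0.1000) + (-0.20)(0.3675) = 0.38975
adj(I−A) = Cᵀ =
  [ 0.6975   0.2300   0.2175]
  [ 0.1000   0.4800   0.1150]
  [ 0.3675   0.2050   0.6175]
(I − A)⁻¹ = adj(I−A) / det(I−A) ≈
  [   1.7896     0.5901     0.5581]
  [   0.2566     1.2316     0.2951]
  [   0.9429     0.5260     1.5843]
x = (I − A)⁻¹ d = adj(I−A)·d / det(I−A), with det(I−A) = 0.38975:
  x_1 = (0.6975·220 + 0.2300·180 + 0.2175·460) / 0.38975 = 294.90 / 0.38975 ≈ 756.64
  x_2 = (0.1000·220 + 0.4800·180 + 0.1150·460) / 0.38975 = 161.30 / 0.38975 ≈ 413.86
  x_3 = (0.3675·220 + 0.2050·180 + 0.6175·460) / 0.38975 = 401.80 / 0.38975 ≈ 1030.92

x_1 = 756.64, x_2 = 413.86, x_3 = 1030.92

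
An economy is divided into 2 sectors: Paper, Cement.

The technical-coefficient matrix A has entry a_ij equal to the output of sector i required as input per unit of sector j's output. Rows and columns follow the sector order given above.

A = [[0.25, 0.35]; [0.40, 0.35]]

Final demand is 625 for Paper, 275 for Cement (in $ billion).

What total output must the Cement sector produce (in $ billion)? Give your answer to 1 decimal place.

I − A =
  [   0.75    -0.35]
  [  -0.40     0.65]
det(I−A) = (0.75)(0.65) − (-0.35)(-0.40) = 0.3475
adj(I−A) = [[0.65, 0.35], [0.40, 0.75]]
(I − A)⁻¹ = adj(I−A) / det(I−A) ≈
  [   1.8705     1.0072]
  [   1.1511     2.1583]
x = (I − A)⁻¹ d = adj(I−A)·d / det(I−A), with det(I−A) = 0.3475:
  x_P = (0.65·625 + 0.35·275) / 0.3475 = 502.50 / 0.3475 ≈ 1446.0
  x_C = (0.40·625 + 0.75·275) / 0.3475 = 456.25 / 0.3475 ≈ 1312.9

x_C = 1312.9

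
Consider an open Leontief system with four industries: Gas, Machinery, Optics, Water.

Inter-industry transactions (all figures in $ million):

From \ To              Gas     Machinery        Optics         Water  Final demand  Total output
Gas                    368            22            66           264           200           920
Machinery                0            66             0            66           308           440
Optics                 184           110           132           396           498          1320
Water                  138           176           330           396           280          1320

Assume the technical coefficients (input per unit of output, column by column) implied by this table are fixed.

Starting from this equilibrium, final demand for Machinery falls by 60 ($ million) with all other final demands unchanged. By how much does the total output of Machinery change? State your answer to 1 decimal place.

Technical coefficients a_ij = z_ij / X_j:
  a_GG = 368/920 = 0.40, a_MG = 0/920 = 0.00, a_OG = 184/920 = 0.20, a_WG = 138/920 = 0.15
  a_GM = 22/440 = 0.05, a_MM = 66/440 = 0.15, a_OM = 110/440 = 0.25, a_WM = 176/440 = 0.40
  a_GO = 66/1320 = 0.05, a_MO = 0/1320 = 0.00, a_OO = 132/1320 = 0.10, a_WO = 330/1320 = 0.25
  a_GW = 264/1320 = 0.20, a_MW = 66/1320 = 0.05, a_OW = 396/1320 = 0.30, a_WW = 396/1320 = 0.30
I − A =
  [   0.60    -0.05    -0.05    -0.20]
  [   0.00     0.85     0.00    -0.05]
  [  -0.20    -0.25     0.90    -0.30]
  [  -0.15    -0.40    -0.25     0.70]
Compute the cofactors C_ij = (−1)^(i+j)·(3×3 minor ij) of I−A; the adjugate is their transpose:
adj(I−A) = Cᵀ =
  [ 0.450625   0.127000   0.071875   0.168625]
  [ 0.009250   0.286750   0.007875   0.026500]
  [ 0.155125   0.194750   0.319125   0.195000]
  [ 0.157250   0.260625   0.133875   0.450500]
det(I−A) = Σ_j (I−A)_1j·C_1j = (0.60)(0.450625) + (-0.05)(0.009250) + (-0.05)(0.155125) + (-0.20)(0.157250) = 0.23070625
(I − A)⁻¹ = adj(I−A) / det(I−A) ≈
  [   1.9532     0.5505     0.3115     0.7309]
  [   0.0401     1.2429     0.0341     0.1149]
  [   0.6724     0.8441     1.3833     0.8452]
  [   0.6816     1.1297     0.5803     1.9527]
Δx = (I − A)⁻¹ Δd with Δd having -60 in the Machinery component and 0 elsewhere.
So Δx_M = L_MM · (-60), where L_MM = adj(I−A)_MM / det(I−A) = 0.286750 / 0.23070625.
Δx_M = 0.286750 × (-60) / 0.23070625 = -17.205 / 0.23070625 ≈ -74.6.

Δx_M = -74.6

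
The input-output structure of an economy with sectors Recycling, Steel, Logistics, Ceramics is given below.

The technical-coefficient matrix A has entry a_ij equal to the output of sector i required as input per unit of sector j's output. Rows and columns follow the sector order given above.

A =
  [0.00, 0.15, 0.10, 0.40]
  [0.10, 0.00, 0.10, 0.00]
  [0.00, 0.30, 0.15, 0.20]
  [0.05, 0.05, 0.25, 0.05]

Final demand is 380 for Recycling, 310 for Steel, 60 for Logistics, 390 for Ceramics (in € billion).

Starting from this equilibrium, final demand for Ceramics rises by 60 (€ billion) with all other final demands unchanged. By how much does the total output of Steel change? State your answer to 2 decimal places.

Δx_2 = 4.86

I − A =
  [   1.00    -0.15    -0.10    -0.40]
  [  -0.10     1.00    -0.10     0.00]
  [   0.00    -0.30     0.85    -0.20]
  [  -0.05    -0.05    -0.25     0.95]
Compute the cofactors C_ij = (−1)^(i+j)·(3×3 minor ij) of I−A; the adjugate is their transpose:
adj(I−A) = Cᵀ =
  [ 0.728000   0.190125   0.211250   0.351000]
  [ 0.076750   0.739500   0.112500   0.056000]
  [ 0.039500   0.290500   0.913750   0.209000]
  [ 0.052750   0.125375   0.257500   0.804250]
det(I−A) = Σ_j (I−A)_1j·C_1j = (1.00)(0.728000) + (-0.15)(0.076750) + (-0.10)(0.039500) + (-0.40)(0.052750) = 0.6914375
(I − A)⁻¹ = adj(I−A) / det(I−A) ≈
  [   1.0529     0.2750     0.3055     0.5076]
  [   0.1110     1.0695     0.1627     0.0810]
  [   0.0571     0.4201     1.3215     0.3023]
  [   0.0763     0.1813     0.3724     1.1632]
Δx = (I − A)⁻¹ Δd with Δd having +60 in the Ceramics component and 0 elsewhere.
So Δx_2 = L_24 · (+60), where L_24 = adj(I−A)_24 / det(I−A) = 0.056000 / 0.6914375.
Δx_2 = 0.056000 × (+60) / 0.6914375 = 3.36 / 0.6914375 ≈ 4.86.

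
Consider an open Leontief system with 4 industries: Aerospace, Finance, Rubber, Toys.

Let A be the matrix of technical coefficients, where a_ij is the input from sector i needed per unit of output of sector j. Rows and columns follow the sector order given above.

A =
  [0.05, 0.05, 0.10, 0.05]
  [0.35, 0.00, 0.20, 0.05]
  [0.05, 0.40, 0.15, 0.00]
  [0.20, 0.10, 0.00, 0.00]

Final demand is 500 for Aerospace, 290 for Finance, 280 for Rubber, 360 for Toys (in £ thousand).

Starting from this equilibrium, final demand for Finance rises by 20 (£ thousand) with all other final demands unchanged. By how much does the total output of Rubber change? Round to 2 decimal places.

I − A =
  [   0.95    -0.05    -0.10    -0.05]
  [  -0.35     1.00    -0.20    -0.05]
  [  -0.05    -0.40     0.85     0.00]
  [  -0.20    -0.10     0.00     1.00]
Compute the cofactors C_ij = (−1)^(i+j)·(3×3 minor ij) of I−A; the adjugate is their transpose:
adj(I−A) = Cᵀ =
  [ 0.765750   0.086750   0.110500   0.042625]
  [ 0.316000   0.794000   0.224000   0.055500]
  [ 0.193750   0.378750   0.915500   0.028625]
  [ 0.184750   0.096750   0.044500   0.697125]
det(I−A) = Σ_j (I−A)_1j·C_1j = (0.95)(0.765750) + (-0.05)(0.316000) + (-0.10)(0.193750) + (-0.05)(0.184750) = 0.68305
(I − A)⁻¹ = adj(I−A) / det(I−A) ≈
  [   1.1211     0.1270     0.1618     0.0624]
  [   0.4626     1.1624     0.3279     0.0813]
  [   0.2837     0.5545     1.3403     0.0419]
  [   0.2705     0.1416     0.0651     1.0206]
Δx = (I − A)⁻¹ Δd with Δd having +20 in the Finance component and 0 elsewhere.
So Δx_R = L_RF · (+20), where L_RF = adj(I−A)_RF / det(I−A) = 0.378750 / 0.68305.
Δx_R = 0.378750 × (+20) / 0.68305 = 7.575 / 0.68305 ≈ 11.09.

Δx_R = 11.09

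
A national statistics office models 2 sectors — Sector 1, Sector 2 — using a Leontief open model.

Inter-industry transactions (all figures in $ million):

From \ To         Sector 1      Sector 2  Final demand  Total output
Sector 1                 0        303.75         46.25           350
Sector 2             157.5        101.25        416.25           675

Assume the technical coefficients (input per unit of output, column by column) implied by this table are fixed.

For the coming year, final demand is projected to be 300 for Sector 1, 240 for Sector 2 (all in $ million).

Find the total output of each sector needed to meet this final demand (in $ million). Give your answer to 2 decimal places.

x_1 = 560.62, x_2 = 579.15

Technical coefficients a_ij = z_ij / X_j:
  a_11 = 0/350 = 0.00, a_21 = 157.5/350 = 0.45
  a_12 = 303.75/675 = 0.45, a_22 = 101.25/675 = 0.15
I − A =
  [   1.00    -0.45]
  [  -0.45     0.85]
det(I−A) = (1.00)(0.85) − (-0.45)(-0.45) = 0.6475
adj(I−A) = [[0.85, 0.45], [0.45, 1.00]]
(I − A)⁻¹ = adj(I−A) / det(I−A) ≈
  [   1.3127     0.6950]
  [   0.6950     1.5444]
x = (I − A)⁻¹ d = adj(I−A)·d / det(I−A), with det(I−A) = 0.6475:
  x_1 = (0.85·300 + 0.45·240) / 0.6475 = 363.00 / 0.6475 ≈ 560.62
  x_2 = (0.45·300 + 1.00·240) / 0.6475 = 375.00 / 0.6475 ≈ 579.15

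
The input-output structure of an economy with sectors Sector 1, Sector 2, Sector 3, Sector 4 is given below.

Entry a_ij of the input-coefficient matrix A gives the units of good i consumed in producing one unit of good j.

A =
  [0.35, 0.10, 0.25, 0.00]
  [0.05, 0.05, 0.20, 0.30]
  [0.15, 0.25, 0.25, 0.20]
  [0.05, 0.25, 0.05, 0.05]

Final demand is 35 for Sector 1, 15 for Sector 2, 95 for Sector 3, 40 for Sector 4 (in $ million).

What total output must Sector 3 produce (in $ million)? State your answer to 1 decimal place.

I − A =
  [   0.65    -0.10    -0.25     0.00]
  [  -0.05     0.95    -0.20    -0.30]
  [  -0.15    -0.25     0.75    -0.20]
  [  -0.05    -0.25    -0.05     0.95]
Compute the cofactors C_ij = (−1)^(i+j)·(3×3 minor ij) of I−A; the adjugate is their transpose:
adj(I−A) = Cᵀ =
  [ 0.549875   0.142125   0.227375   0.092750]
  [ 0.079125   0.418500   0.148875   0.163500]
  [ 0.151750   0.202125   0.531625   0.175750]
  [ 0.057750   0.128250   0.079125   0.385125]
det(I−A) = Σ_j (I−A)_1j·C_1j = (0.65)(0.549875) + (-0.10)(0.079125) + (-0.25)(0.151750) + (0.00)(0.057750) = 0.31156875
(I − A)⁻¹ = adj(I−A) / det(I−A) ≈
  [   1.7649     0.4562     0.7298     0.2977]
  [   0.2540     1.3432     0.4778     0.5248]
  [   0.4871     0.6487     1.7063     0.5641]
  [   0.1854     0.4116     0.2540     1.2361]
x = (I − A)⁻¹ d = adj(I−A)·d / det(I−A), with det(I−A) = 0.31156875:
  x_1 = (0.549875·35 + 0.142125·15 + 0.227375·95 + 0.092750·40) / 0.31156875 = 46.688125 / 0.31156875 ≈ 149.8
  x_2 = (0.079125·35 + 0.418500·15 + 0.148875·95 + 0.163500·40) / 0.31156875 = 29.73 / 0.31156875 ≈ 95.4
  x_3 = (0.151750·35 + 0.202125·15 + 0.531625·95 + 0.175750·40) / 0.31156875 = 65.8775 / 0.31156875 ≈ 211.4
  x_4 = (0.057750·35 + 0.128250·15 + 0.079125·95 + 0.385125·40) / 0.31156875 = 26.866875 / 0.31156875 ≈ 86.2

x_3 = 211.4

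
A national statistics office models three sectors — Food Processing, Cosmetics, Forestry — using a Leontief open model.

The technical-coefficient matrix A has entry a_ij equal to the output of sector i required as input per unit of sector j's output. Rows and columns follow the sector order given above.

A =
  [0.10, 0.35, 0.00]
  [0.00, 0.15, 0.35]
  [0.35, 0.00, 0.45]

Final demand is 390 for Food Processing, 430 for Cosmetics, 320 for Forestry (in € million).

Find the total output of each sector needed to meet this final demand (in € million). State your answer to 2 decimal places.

x_1 = 805.29, x_2 = 956.47, x_3 = 1094.28

I − A =
  [   0.90    -0.35     0.00]
  [   0.00     0.85    -0.35]
  [  -0.35     0.00     0.55]
Cofactors of I−A, C_ij = (−1)^(i+j)·(minor ij) (rows/columns in the sector order above):
  C_11 = (0.85)(0.55) − (-0.35)(0.00) = 0.4675
  C_12 = −[(0.00)(0.55) − (-0.35)(-0.35)] = 0.1225
  C_13 = (0.00)(0.00) − (0.85)(-0.35) = 0.2975
  C_21 = −[(-0.35)(0.55) − (0.00)(0.00)] = 0.1925
  C_22 = (0.90)(0.55) − (0.00)(-0.35) = 0.4950
  C_23 = −[(0.90)(0.00) − (-0.35)(-0.35)] = 0.1225
  C_31 = (-0.35)(-0.35) − (0.00)(0.85) = 0.1225
  C_32 = −[(0.90)(-0.35) − (0.00)(0.00)] = 0.3150
  C_33 = (0.90)(0.85) − (-0.35)(0.00) = 0.7650
det(I−A) = Σ_j (I−A)_1j·C_1j = (0.90)(0.4675) + (-0.35)(0.1225) + (0.00)(0.2975) = 0.377875
adj(I−A) = Cᵀ =
  [ 0.4675   0.1925   0.1225]
  [ 0.1225   0.4950   0.3150]
  [ 0.2975   0.1225   0.7650]
(I − A)⁻¹ = adj(I−A) / det(I−A) ≈
  [   1.2372     0.5094     0.3242]
  [   0.3242     1.3100     0.8336]
  [   0.7873     0.3242     2.0245]
x = (I − A)⁻¹ d = adj(I−A)·d / det(I−A), with det(I−A) = 0.377875:
  x_1 = (0.4675·390 + 0.1925·430 + 0.1225·320) / 0.377875 = 304.30 / 0.377875 ≈ 805.29
  x_2 = (0.1225·390 + 0.4950·430 + 0.3150·320) / 0.377875 = 361.425 / 0.377875 ≈ 956.47
  x_3 = (0.2975·390 + 0.1225·430 + 0.7650·320) / 0.377875 = 413.50 / 0.377875 ≈ 1094.28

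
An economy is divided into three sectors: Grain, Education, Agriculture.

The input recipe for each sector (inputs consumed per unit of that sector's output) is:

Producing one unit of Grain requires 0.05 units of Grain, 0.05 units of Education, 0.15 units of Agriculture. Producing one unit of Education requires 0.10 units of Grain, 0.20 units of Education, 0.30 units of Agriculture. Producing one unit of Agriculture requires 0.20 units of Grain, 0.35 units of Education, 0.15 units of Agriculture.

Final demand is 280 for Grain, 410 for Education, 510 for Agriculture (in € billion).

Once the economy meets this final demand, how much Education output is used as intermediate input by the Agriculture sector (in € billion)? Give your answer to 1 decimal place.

z_23 = 374.8

I − A =
  [   0.95    -0.10    -0.20]
  [  -0.05     0.80    -0.35]
  [  -0.15    -0.30     0.85]
Cofactors of I−A, C_ij = (−1)^(i+j)·(minor ij) (rows/columns in the sector order above):
  C_11 = (0.80)(0.85) − (-0.35)(-0.30) = 0.5750
  C_12 = −[(-0.05)(0.85) − (-0.35)(-0.15)] = 0.0950
  C_13 = (-0.05)(-0.30) − (0.80)(-0.15) = 0.1350
  C_21 = −[(-0.10)(0.85) − (-0.20)(-0.30)] = 0.1450
  C_22 = (0.95)(0.85) − (-0.20)(-0.15) = 0.7775
  C_23 = −[(0.95)(-0.30) − (-0.10)(-0.15)] = 0.3000
  C_31 = (-0.10)(-0.35) − (-0.20)(0.80) = 0.1950
  C_32 = −[(0.95)(-0.35) − (-0.20)(-0.05)] = 0.3425
  C_33 = (0.95)(0.80) − (-0.10)(-0.05) = 0.7550
det(I−A) = Σ_j (I−A)_1j·C_1j = (0.95)(0.5750) + (-0.10)(0.0950) + (-0.20)(0.1350) = 0.50975
adj(I−A) = Cᵀ =
  [ 0.5750   0.1450   0.1950]
  [ 0.0950   0.7775   0.3425]
  [ 0.1350   0.3000   0.7550]
(I − A)⁻¹ = adj(I−A) / det(I−A) ≈
  [   1.1280     0.2845     0.3825]
  [   0.1864     1.5253     0.6719]
  [   0.2648     0.5885     1.4811]
First solve x = (I − A)⁻¹ d = adj(I−A)·d / det(I−A); in particular x_3 = (0.1350·280 + 0.3000·410 + 0.7550·510) / 0.50975 = 545.85 / 0.50975 ≈ 1070.819.
Intermediate flow from 2 to 3: z_23 = a_23 · x_3 = 0.35 × 545.85 / 0.50975 = 191.0475 / 0.50975 ≈ 374.8.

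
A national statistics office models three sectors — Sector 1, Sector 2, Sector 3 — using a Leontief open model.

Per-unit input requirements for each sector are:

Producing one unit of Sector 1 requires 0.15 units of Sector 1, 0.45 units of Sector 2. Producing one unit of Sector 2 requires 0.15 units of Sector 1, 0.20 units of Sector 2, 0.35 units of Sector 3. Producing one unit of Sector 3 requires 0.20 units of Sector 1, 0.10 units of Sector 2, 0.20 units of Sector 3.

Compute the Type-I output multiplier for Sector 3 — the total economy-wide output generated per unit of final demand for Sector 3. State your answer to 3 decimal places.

m_3 = 2.245

I − A =
  [   0.85    -0.15    -0.20]
  [  -0.45     0.80    -0.10]
  [   0.00    -0.35     0.80]
Cofactors of I−A, C_ij = (−1)^(i+j)·(minor ij) (rows/columns in the sector order above):
  C_11 = (0.80)(0.80) − (-0.10)(-0.35) = 0.6050
  C_12 = −[(-0.45)(0.80) − (-0.10)(0.00)] = 0.3600
  C_13 = (-0.45)(-0.35) − (0.80)(0.00) = 0.1575
  C_21 = −[(-0.15)(0.80) − (-0.20)(-0.35)] = 0.1900
  C_22 = (0.85)(0.80) − (-0.20)(0.00) = 0.6800
  C_23 = −[(0.85)(-0.35) − (-0.15)(0.00)] = 0.2975
  C_31 = (-0.15)(-0.10) − (-0.20)(0.80) = 0.1750
  C_32 = −[(0.85)(-0.10) − (-0.20)(-0.45)] = 0.1750
  C_33 = (0.85)(0.80) − (-0.15)(-0.45) = 0.6125
det(I−A) = Σ_j (I−A)_1j·C_1j = (0.85)(0.6050) + (-0.15)(0.3600) + (-0.20)(0.1575) = 0.42875
adj(I−A) = Cᵀ =
  [ 0.6050   0.1900   0.1750]
  [ 0.3600   0.6800   0.1750]
  [ 0.1575   0.2975   0.6125]
(I − A)⁻¹ = adj(I−A) / det(I−A) ≈
  [   1.4111     0.4431     0.4082]
  [   0.8397     1.5860     0.4082]
  [   0.3673     0.6939     1.4286]
The output multiplier for sector j is the column-j sum of the Leontief inverse (I − A)⁻¹ = adj(I−A) / det(I−A).
Column 3 of adj(I−A): (0.1750, 0.1750, 0.6125); det(I−A) = 0.42875.
m_3 = (0.1750 + 0.1750 + 0.6125) / 0.42875 = 0.9625 / 0.42875 ≈ 2.245.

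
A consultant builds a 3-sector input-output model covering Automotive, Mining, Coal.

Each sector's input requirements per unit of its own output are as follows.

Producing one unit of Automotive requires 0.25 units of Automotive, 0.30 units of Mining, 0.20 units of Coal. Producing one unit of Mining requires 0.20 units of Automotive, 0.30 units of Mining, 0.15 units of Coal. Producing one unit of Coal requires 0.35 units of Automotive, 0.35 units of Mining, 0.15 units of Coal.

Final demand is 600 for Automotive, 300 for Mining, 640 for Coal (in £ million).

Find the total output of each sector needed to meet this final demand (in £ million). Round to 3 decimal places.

x_1 = 2142.896, x_2 = 2166.712, x_3 = 1639.513

I − A =
  [   0.75    -0.20    -0.35]
  [  -0.30     0.70    -0.35]
  [  -0.20    -0.15     0.85]
Cofactors of I−A, C_ij = (−1)^(i+j)·(minor ij) (rows/columns in the sector order above):
  C_11 = (0.70)(0.85) − (-0.35)(-0.15) = 0.5425
  C_12 = −[(-0.30)(0.85) − (-0.35)(-0.20)] = 0.3250
  C_13 = (-0.30)(-0.15) − (0.70)(-0.20) = 0.1850
  C_21 = −[(-0.20)(0.85) − (-0.35)(-0.15)] = 0.2225
  C_22 = (0.75)(0.85) − (-0.35)(-0.20) = 0.5675
  C_23 = −[(0.75)(-0.15) − (-0.20)(-0.20)] = 0.1525
  C_31 = (-0.20)(-0.35) − (-0.35)(0.70) = 0.3150
  C_32 = −[(0.75)(-0.35) − (-0.35)(-0.30)] = 0.3675
  C_33 = (0.75)(0.70) − (-0.20)(-0.30) = 0.4650
det(I−A) = Σ_j (I−A)_1j·C_1j = (0.75)(0.5425) + (-0.20)(0.3250) + (-0.35)(0.1850) = 0.277125
adj(I−A) = Cᵀ =
  [ 0.5425   0.2225   0.3150]
  [ 0.3250   0.5675   0.3675]
  [ 0.1850   0.1525   0.4650]
(I − A)⁻¹ = adj(I−A) / det(I−A) ≈
  [   1.9576     0.8029     1.1367]
  [   1.1728     2.0478     1.3261]
  [   0.6676     0.5503     1.6779]
x = (I − A)⁻¹ d = adj(I−A)·d / det(I−A), with det(I−A) = 0.277125:
  x_1 = (0.5425·600 + 0.2225·300 + 0.3150·640) / 0.277125 = 593.85 / 0.277125 ≈ 2142.896
  x_2 = (0.3250·600 + 0.5675·300 + 0.3675·640) / 0.277125 = 600.45 / 0.277125 ≈ 2166.712
  x_3 = (0.1850·600 + 0.1525·300 + 0.4650·640) / 0.277125 = 454.35 / 0.277125 ≈ 1639.513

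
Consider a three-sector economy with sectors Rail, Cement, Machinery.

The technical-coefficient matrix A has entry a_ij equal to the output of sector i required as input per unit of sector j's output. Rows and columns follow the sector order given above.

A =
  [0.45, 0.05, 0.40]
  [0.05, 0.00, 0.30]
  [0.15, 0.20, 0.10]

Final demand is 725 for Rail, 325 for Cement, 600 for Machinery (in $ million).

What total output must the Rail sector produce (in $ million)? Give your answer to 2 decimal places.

x_1 = 2283.67

I − A =
  [   0.55    -0.05    -0.40]
  [  -0.05     1.00    -0.30]
  [  -0.15    -0.20     0.90]
Cofactors of I−A, C_ij = (−1)^(i+j)·(minor ij) (rows/columns in the sector order above):
  C_11 = (1.00)(0.90) − (-0.30)(-0.20) = 0.8400
  C_12 = −[(-0.05)(0.90) − (-0.30)(-0.15)] = 0.0900
  C_13 = (-0.05)(-0.20) − (1.00)(-0.15) = 0.1600
  C_21 = −[(-0.05)(0.90) − (-0.40)(-0.20)] = 0.1250
  C_22 = (0.55)(0.90) − (-0.40)(-0.15) = 0.4350
  C_23 = −[(0.55)(-0.20) − (-0.05)(-0.15)] = 0.1175
  C_31 = (-0.05)(-0.30) − (-0.40)(1.00) = 0.4150
  C_32 = −[(0.55)(-0.30) − (-0.40)(-0.05)] = 0.1850
  C_33 = (0.55)(1.00) − (-0.05)(-0.05) = 0.5475
det(I−A) = Σ_j (I−A)_1j·C_1j = (0.55)(0.8400) + (-0.05)(0.0900) + (-0.40)(0.1600) = 0.3935
adj(I−A) = Cᵀ =
  [ 0.8400   0.1250   0.4150]
  [ 0.0900   0.4350   0.1850]
  [ 0.1600   0.1175   0.5475]
(I − A)⁻¹ = adj(I−A) / det(I−A) ≈
  [   2.1347     0.3177     1.0546]
  [   0.2287     1.1055     0.4701]
  [   0.4066     0.2986     1.3914]
x = (I − A)⁻¹ d = adj(I−A)·d / det(I−A), with det(I−A) = 0.3935:
  x_1 = (0.8400·725 + 0.1250·325 + 0.4150·600) / 0.3935 = 898.625 / 0.3935 ≈ 2283.67
  x_2 = (0.0900·725 + 0.4350·325 + 0.1850·600) / 0.3935 = 317.625 / 0.3935 ≈ 807.18
  x_3 = (0.1600·725 + 0.1175·325 + 0.5475·600) / 0.3935 = 482.6875 / 0.3935 ≈ 1226.65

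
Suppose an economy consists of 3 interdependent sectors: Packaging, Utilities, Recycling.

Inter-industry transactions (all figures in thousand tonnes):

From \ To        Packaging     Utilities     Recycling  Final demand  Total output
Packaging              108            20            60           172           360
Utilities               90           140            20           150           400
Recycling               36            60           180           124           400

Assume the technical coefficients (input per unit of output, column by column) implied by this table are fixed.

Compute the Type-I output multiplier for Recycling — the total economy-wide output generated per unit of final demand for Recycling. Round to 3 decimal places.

m_3 = 2.764

Technical coefficients a_ij = z_ij / X_j:
  a_11 = 108/360 = 0.30, a_21 = 90/360 = 0.25, a_31 = 36/360 = 0.10
  a_12 = 20/400 = 0.05, a_22 = 140/400 = 0.35, a_32 = 60/400 = 0.15
  a_13 = 60/400 = 0.15, a_23 = 20/400 = 0.05, a_33 = 180/400 = 0.45
I − A =
  [   0.70    -0.05    -0.15]
  [  -0.25     0.65    -0.05]
  [  -0.10    -0.15     0.55]
Cofactors of I−A, C_ij = (−1)^(i+j)·(minor ij) (rows/columns in the sector order above):
  C_11 = (0.65)(0.55) − (-0.05)(-0.15) = 0.3500
  C_12 = −[(-0.25)(0.55) − (-0.05)(-0.10)] = 0.1425
  C_13 = (-0.25)(-0.15) − (0.65)(-0.10) = 0.1025
  C_21 = −[(-0.05)(0.55) − (-0.15)(-0.15)] = 0.0500
  C_22 = (0.70)(0.55) − (-0.15)(-0.10) = 0.3700
  C_23 = −[(0.70)(-0.15) − (-0.05)(-0.10)] = 0.1100
  C_31 = (-0.05)(-0.05) − (-0.15)(0.65) = 0.1000
  C_32 = −[(0.70)(-0.05) − (-0.15)(-0.25)] = 0.0725
  C_33 = (0.70)(0.65) − (-0.05)(-0.25) = 0.4425
det(I−A) = Σ_j (I−A)_1j·C_1j = (0.70)(0.3500) + (-0.05)(0.1425) + (-0.15)(0.1025) = 0.2225
adj(I−A) = Cᵀ =
  [ 0.3500   0.0500   0.1000]
  [ 0.1425   0.3700   0.0725]
  [ 0.1025   0.1100   0.4425]
(I − A)⁻¹ = adj(I−A) / det(I−A) ≈
  [   1.5730     0.2247     0.4494]
  [   0.6404     1.6629     0.3258]
  [   0.4607     0.4944     1.9888]
The output multiplier for sector j is the column-j sum of the Leontief inverse (I − A)⁻¹ = adj(I−A) / det(I−A).
Column 3 of adj(I−A): (0.1000, 0.0725, 0.4425); det(I−A) = 0.2225.
m_3 = (0.1000 + 0.0725 + 0.4425) / 0.2225 = 0.615 / 0.2225 ≈ 2.764.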